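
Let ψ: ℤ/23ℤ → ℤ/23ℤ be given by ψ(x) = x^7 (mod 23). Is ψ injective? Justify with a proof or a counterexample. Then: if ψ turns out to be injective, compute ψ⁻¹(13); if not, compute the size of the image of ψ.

Since 23 is prime, the nonzero elements of ℤ/23ℤ form a cyclic group of order 22.
As gcd(7, 22) = 1, raising to the 7th power is a bijection on this group: if s^7 ≡ t^7 then (st^{−1})^7 = 1, and the only element of order dividing gcd(7, 22) = 1 is 1, so s = t.
With ψ(0) = 0 this makes ψ injective on all of ℤ/23ℤ, hence bijective (finite equal-size domain and codomain). In particular ψ is injective.
Since ψ is injective, we find the preimage of 13. The inverse of x ↦ x^7 on (ℤ/23ℤ)^× is x ↦ x^19, because 7·19 = 133 = 6·22 + 1 ≡ 1 (mod 22) and x^{22} = 1 for x ≠ 0 (Fermat). So ψ⁻¹(13) = 13^19 mod 23.
Repeated squaring mod 23: 13^1 ≡ 13, 13^2 ≡ 13² = 169 ≡ 8, 13^4 ≡ 8² = 64 ≡ 18, 13^8 ≡ 18² = 324 ≡ 2, 13^16 ≡ 2² = 4. Since 19 = 16 + 2 + 1, 13^19 ≡ 4·8·13: 4·8 = 32 ≡ 9, then 9·13 = 117 ≡ 2. So 13^19 ≡ 2 (mod 23).
Hence ψ⁻¹(13) = 2.

2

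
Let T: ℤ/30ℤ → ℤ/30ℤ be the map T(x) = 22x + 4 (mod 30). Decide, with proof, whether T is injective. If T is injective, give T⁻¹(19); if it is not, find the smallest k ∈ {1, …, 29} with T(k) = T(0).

By definition, injectivity means: for all s, t in the domain, T(s) = T(t) implies s = t.
We have gcd(22, 30) = 2 > 1. Taking s = 0 and t = 15: T(0) = 4 and T(15) = 22·15 + 4 = 334 ≡ 4 (mod 30).
So T(0) = T(15) while 0 ≠ 15, so T is not injective.
Since T is not injective, we find the least positive k with T(k) = T(0): this means 22k ≡ 0 (mod 30), i.e. 30 ∣ 22k. Since gcd(22, 30) = 2, dividing through by 2 this holds exactly when 15 ∣ 11k, and as gcd(11, 15) = 1, exactly when 15 ∣ k.
The smallest positive such k is 15.

15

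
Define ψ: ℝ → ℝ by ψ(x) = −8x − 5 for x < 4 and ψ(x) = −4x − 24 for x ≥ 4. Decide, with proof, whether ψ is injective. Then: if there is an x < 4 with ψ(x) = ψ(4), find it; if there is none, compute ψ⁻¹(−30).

Both pieces are strictly decreasing (slopes −8 and −4), so each is injective on its own interval.
The left piece maps (−∞, 4) onto (−37, ∞); the right piece maps [4, ∞) onto (−∞, −40].
These images are disjoint, so no value is attained by both pieces. So ψ is injective.
Because the two images are disjoint, no x < 4 has ψ(x) = ψ(4), so we compute ψ⁻¹(−30): −30 lies in (−37, ∞), so solve −8x − 5 = −30: x = (−30 + 5)/(−8) = 25/8.

25/8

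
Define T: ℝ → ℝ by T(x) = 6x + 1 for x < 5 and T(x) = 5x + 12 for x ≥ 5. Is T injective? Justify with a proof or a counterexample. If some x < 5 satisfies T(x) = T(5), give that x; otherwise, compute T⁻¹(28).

Both pieces are strictly increasing (slopes 6 and 5), so each is injective on its own interval.
The left piece maps (−∞, 5) onto (−∞, 31); the right piece maps [5, ∞) onto [37, ∞).
These images are disjoint, so no value is attained by both pieces. So T is injective.
Because the two images are disjoint, no x < 5 has T(x) = T(5), so we compute T⁻¹(28): 28 lies in (−∞, 31), so solve 6x + 1 = 28: x = (28 − 1)/6 = 9/2.

9/2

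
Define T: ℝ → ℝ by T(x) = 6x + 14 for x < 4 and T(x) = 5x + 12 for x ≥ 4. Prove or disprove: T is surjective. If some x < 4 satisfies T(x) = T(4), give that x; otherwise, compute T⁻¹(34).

3

Both pieces are strictly increasing (slopes 6 and 5), so each is injective on its own interval.
The left piece maps (−∞, 4) onto (−∞, 38); the right piece maps [4, ∞) onto [32, ∞).
The union (−∞, 38) ∪ [32, ∞) covers ℝ, so T is surjective.
For the follow-up: the images overlap, so an x < 4 with T(x) = T(4) exists. T(4) = 32; solving 6x + 14 = 32 for x < 4 gives x = (32 − 14)/6 = 3.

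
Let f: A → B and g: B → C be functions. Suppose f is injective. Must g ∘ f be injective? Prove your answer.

not injective

No. Take A = B = C = {0, 1, 2}, f = identity (injective), and g(x) = 0 for every x.
Then (g ∘ f)(0) = 0 = (g ∘ f)(2) with 0 ≠ 2, so g ∘ f is not injective.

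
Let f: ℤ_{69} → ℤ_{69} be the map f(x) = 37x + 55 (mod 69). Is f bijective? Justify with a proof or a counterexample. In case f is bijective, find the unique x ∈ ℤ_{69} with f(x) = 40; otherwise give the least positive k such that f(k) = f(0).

If f(a) = f(b), then 37a ≡ 37b (mod 69). Because gcd(37, 69) = 1, we may cancel 37 to get a ≡ b (mod 69).
We now compute 37⁻¹ mod 69 explicitly. Euclid's algorithm: 69 = 1·37 + 32, 37 = 1·32 + 5, 32 = 6·5 + 2, 5 = 2·2 + 1; back-substituting gives 1 = 28·37 − 15·69, so 37⁻¹ ≡ 28 (mod 69).
For any y ∈ ℤ_{69}, x = 28(y − 55) mod 69 satisfies f(x) = 37·28(y − 55) + 55 ≡ y (since 37·28 ≡ 1 mod 69). So every y has a preimage.
Therefore f is bijective.
Since f is bijective, we compute f⁻¹(40): solve 37x + 55 ≡ 40 (mod 69), i.e. 37x ≡ 54 (mod 69).
Multiplying by 37⁻¹ = 28 gives x ≡ 28·54 = 1512 = 21·69 + 63 ≡ 63 (mod 69).
Check: f(63) = 37·63 + 55 = 2386 = 34·69 + 40 ≡ 40 (mod 69).

63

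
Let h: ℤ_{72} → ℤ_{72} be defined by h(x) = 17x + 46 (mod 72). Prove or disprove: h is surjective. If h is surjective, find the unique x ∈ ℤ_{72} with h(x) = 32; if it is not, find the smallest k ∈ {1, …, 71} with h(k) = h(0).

50

Recall: surjectivity means every element of the codomain has a preimage under h.
Since gcd(17, 72) = 1, 17 is invertible modulo 72. Euclid's algorithm: 72 = 4·17 + 4, 17 = 4·4 + 1; back-substituting gives 1 = 17·17 − 4·72, so 17⁻¹ ≡ 17 (mod 72).
Then y ↦ 17(y − 46) is a two-sided inverse to h, so every y ∈ ℤ_{72} has a preimage.
Hence h is surjective.
Since h is surjective, we find h⁻¹(32): we need 17x ≡ 32 − 46 ≡ 58 (mod 72). Using 17⁻¹ = 17: x ≡ 17·58 = 986 = 13·72 + 50, so x = 50.
Check: h(50) = 17·50 + 46 = 896 = 12·72 + 32 ≡ 32 (mod 72).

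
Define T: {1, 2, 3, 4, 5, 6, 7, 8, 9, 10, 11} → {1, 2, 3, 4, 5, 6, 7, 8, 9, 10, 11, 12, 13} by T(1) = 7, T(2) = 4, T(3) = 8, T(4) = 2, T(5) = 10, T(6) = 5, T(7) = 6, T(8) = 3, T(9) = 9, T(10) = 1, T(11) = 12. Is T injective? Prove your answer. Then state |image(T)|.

The values T(1), …, T(11) are 7, 4, 8, 2, 10, 5, 6, 3, 9, 1, 12 — all distinct.
So T(u) = T(v) only when u = v, and T is injective.
The image of T is {1, 2, 3, 4, 5, 6, 7, 8, 9, 10, 12}, which has 11 elements.

11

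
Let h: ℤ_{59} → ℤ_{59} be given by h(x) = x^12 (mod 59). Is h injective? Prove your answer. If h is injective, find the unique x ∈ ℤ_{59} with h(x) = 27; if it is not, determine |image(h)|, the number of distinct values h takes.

h(29): Repeated squaring mod 59: 29^1 ≡ 29, 29^2 ≡ 29² = 841 ≡ 15, 29^4 ≡ 15² = 225 ≡ 48, 29^8 ≡ 48² = 2304 ≡ 3. Since 12 = 8 + 4, 29^12 ≡ 3·48: 3·48 = 144 ≡ 26. So 29^12 ≡ 26 (mod 59).
h(30): Repeated squaring mod 59: 30^1 ≡ 30, 30^2 ≡ 30² = 900 ≡ 15, 30^4 ≡ 15² = 225 ≡ 48, 30^8 ≡ 48² = 2304 ≡ 3. Since 12 = 8 + 4, 30^12 ≡ 3·48: 3·48 = 144 ≡ 26. So 30^12 ≡ 26 (mod 59).
So h(29) = h(30) = 26 while 29 ≠ 30, so h is not injective.
Since h is not injective, we determine |image(h)|. Computing x^12 mod 59 for each x (by repeated squaring, reducing mod 59 at every step), the values h(0), h(1), …, h(58) are: 0, 1, 25, 28, 35, 41, 51, 9, 49, 17, 22, 21, 36, 7, 48, 27, 45, 46, 12, 3, 19, 16, 53, 5, 15, 29, 57, 4, 20, 26, 26, 20, 4, 57, 29, 15, 5, 53, 16, 19, 3, 12, 46, 45, 27, 48, 7, 36, 21, 22, 17, 49, 9, 51, 41, 35, 28, 25, 1.
The distinct values are {0, 1, 3, 4, 5, 7, 9, 12, 15, 16, 17, 19, 20, 21, 22, 25, 26, 27, 28, 29, 35, 36, 41, 45, 46, 48, 49, 51, 53, 57}; there are 30 of them.

30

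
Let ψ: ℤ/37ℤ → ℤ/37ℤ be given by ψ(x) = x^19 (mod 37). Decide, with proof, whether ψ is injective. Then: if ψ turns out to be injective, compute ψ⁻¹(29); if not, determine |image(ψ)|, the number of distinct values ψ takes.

8

Since 37 is prime, the nonzero elements of ℤ/37ℤ form a cyclic group of order 36.
As gcd(19, 36) = 1, raising to the 19th power is a bijection on this group: if x_1^19 ≡ x_2^19 then (x_1x_2^{−1})^19 = 1, and the only element of order dividing gcd(19, 36) = 1 is 1, so x_1 = x_2.
With ψ(0) = 0 this makes ψ injective on all of ℤ/37ℤ, hence bijective (finite equal-size domain and codomain). In particular ψ is injective.
Since ψ is injective, we find the preimage of 29. The inverse of x ↦ x^19 on (ℤ/37ℤ)^× is x ↦ x^19, because 19·19 = 361 = 10·36 + 1 ≡ 1 (mod 36) and x^{36} = 1 for x ≠ 0 (Fermat). So ψ⁻¹(29) = 29^19 mod 37.
Repeated squaring mod 37: 29^1 ≡ 29, 29^2 ≡ 29² = 841 ≡ 27, 29^4 ≡ 27² = 729 ≡ 26, 29^8 ≡ 26² = 676 ≡ 10, 29^16 ≡ 10² = 100 ≡ 26. Since 19 = 16 + 2 + 1, 29^19 ≡ 26·27·29: 26·27 = 702 ≡ 36, then 36·29 = 1044 ≡ 8. So 29^19 ≡ 8 (mod 37).
Hence ψ⁻¹(29) = 8.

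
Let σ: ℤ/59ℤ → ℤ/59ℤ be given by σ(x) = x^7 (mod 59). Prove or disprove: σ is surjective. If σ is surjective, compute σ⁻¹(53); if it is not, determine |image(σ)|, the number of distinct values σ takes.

29

Since 59 is prime, the nonzero elements of ℤ/59ℤ form a cyclic group of order 58.
As gcd(7, 58) = 1, raising to the 7th power is a bijection on this group: if s^7 ≡ t^7 then (st^{−1})^7 = 1, and the only element of order dividing gcd(7, 58) = 1 is 1, so s = t.
With σ(0) = 0 this makes σ injective on all of ℤ/59ℤ, hence bijective (finite equal-size domain and codomain). In particular σ is surjective.
Since σ is surjective, we find the preimage of 53. The inverse of x ↦ x^7 on (ℤ/59ℤ)^× is x ↦ x^25, because 7·25 = 175 = 3·58 + 1 ≡ 1 (mod 58) and x^{58} = 1 for x ≠ 0 (Fermat). So σ⁻¹(53) = 53^25 mod 59.
Repeated squaring mod 59: 53^1 ≡ 53, 53^2 ≡ 53² = 2809 ≡ 36, 53^4 ≡ 36² = 1296 ≡ 57, 53^8 ≡ 57² = 3249 ≡ 4, 53^16 ≡ 4² = 16. Since 25 = 16 + 8 + 1, 53^25 ≡ 16·4·53: 16·4 = 64 ≡ 5, then 5·53 = 265 ≡ 29. So 53^25 ≡ 29 (mod 59).
Hence σ⁻¹(53) = 29.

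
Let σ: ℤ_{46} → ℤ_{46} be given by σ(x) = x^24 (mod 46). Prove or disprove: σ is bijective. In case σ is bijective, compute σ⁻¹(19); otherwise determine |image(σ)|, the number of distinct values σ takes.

24

σ(22): Repeated squaring mod 46: 22^1 ≡ 22, 22^2 ≡ 22² = 484 ≡ 24, 22^4 ≡ 24² = 576 ≡ 24, 22^8 ≡ 24² = 576 ≡ 24, 22^16 ≡ 24² = 576 ≡ 24. Since 24 = 16 + 8, 22^24 ≡ 24·24: 24·24 = 576 ≡ 24. So 22^24 ≡ 24 (mod 46).
σ(24): Repeated squaring mod 46: 24^1 ≡ 24, 24^2 ≡ 24² = 576 ≡ 24, 24^4 ≡ 24² = 576 ≡ 24, 24^8 ≡ 24² = 576 ≡ 24, 24^16 ≡ 24² = 576 ≡ 24. Since 24 = 16 + 8, 24^24 ≡ 24·24: 24·24 = 576 ≡ 24. So 24^24 ≡ 24 (mod 46).
So σ(22) = σ(24) = 24 while 22 ≠ 24, thus σ is not injective, hence not bijective.
Since σ is not bijective, we determine |image(σ)|. Computing x^24 mod 46 for each x (by repeated squaring, reducing mod 46 at every step), the values σ(0), σ(1), …, σ(45) are: 0, 1, 4, 9, 16, 25, 36, 3, 18, 35, 8, 29, 6, 31, 12, 41, 26, 13, 2, 39, 32, 27, 24, 23, 24, 27, 32, 39, 2, 13, 26, 41, 12, 31, 6, 29, 8, 35, 18, 3, 36, 25, 16, 9, 4, 1.
The distinct values are {0, 1, 2, 3, 4, 6, 8, 9, 12, 13, 16, 18, 23, 24, 25, 26, 27, 29, 31, 32, 35, 36, 39, 41}; there are 24 of them.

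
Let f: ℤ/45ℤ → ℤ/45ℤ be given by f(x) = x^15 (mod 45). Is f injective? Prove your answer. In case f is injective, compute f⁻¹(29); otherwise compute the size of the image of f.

f(0) = 0^15 = 0.
f(15): Repeated squaring mod 45: 15^1 ≡ 15, 15^2 ≡ 15² = 225 ≡ 0, 15^4 ≡ 0² = 0, 15^8 ≡ 0² = 0. Since 15 = 8 + 4 + 2 + 1, 15^15 ≡ 0·0·0·15: 0·0 = 0, then 0·0 = 0, then 0·15 = 0. So 15^15 ≡ 0 (mod 45).
So f(0) = f(15) = 0 while 0 ≠ 15, so f is not injective.
Since f is not injective, we determine |image(f)|. Computing x^15 mod 45 for each x (by repeated squaring, reducing mod 45 at every step), the values f(0), f(1), …, f(44) are: 0, 1, 8, 27, 19, 35, 36, 28, 17, 9, 10, 26, 18, 37, 44, 0, 1, 8, 27, 19, 35, 36, 28, 17, 9, 10, 26, 18, 37, 44, 0, 1, 8, 27, 19, 35, 36, 28, 17, 9, 10, 26, 18, 37, 44.
The distinct values are {0, 1, 8, 9, 10, 17, 18, 19, 26, 27, 28, 35, 36, 37, 44}; there are 15 of them.

15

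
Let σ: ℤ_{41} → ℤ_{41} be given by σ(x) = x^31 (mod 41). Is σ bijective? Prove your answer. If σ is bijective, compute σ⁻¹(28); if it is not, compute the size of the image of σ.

35

Since 41 is prime, the nonzero elements of ℤ_{41} form a cyclic group of order 40.
As gcd(31, 40) = 1, raising to the 31st power is a bijection on this group: if s^31 ≡ t^31 then (st^{−1})^31 = 1, and the only element of order dividing gcd(31, 40) = 1 is 1, so s = t.
With σ(0) = 0 this makes σ injective on all of ℤ_{41}, hence bijective (finite equal-size domain and codomain). In particular σ is bijective.
Since σ is bijective, we find the preimage of 28. The inverse of x ↦ x^31 on (ℤ_{41})^× is x ↦ x^31, because 31·31 = 961 = 24·40 + 1 ≡ 1 (mod 40) and x^{40} = 1 for x ≠ 0 (Fermat). So σ⁻¹(28) = 28^31 mod 41.
Repeated squaring mod 41: 28^1 ≡ 28, 28^2 ≡ 28² = 784 ≡ 5, 28^4 ≡ 5² = 25, 28^8 ≡ 25² = 625 ≡ 10, 28^16 ≡ 10² = 100 ≡ 18. Since 31 = 16 + 8 + 4 + 2 + 1, 28^31 ≡ 18·10·25·5·28: 18·10 = 180 ≡ 16, then 16·25 = 400 ≡ 31, then 31·5 = 155 ≡ 32, then 32·28 = 896 ≡ 35. So 28^31 ≡ 35 (mod 41).
Hence σ⁻¹(28) = 35.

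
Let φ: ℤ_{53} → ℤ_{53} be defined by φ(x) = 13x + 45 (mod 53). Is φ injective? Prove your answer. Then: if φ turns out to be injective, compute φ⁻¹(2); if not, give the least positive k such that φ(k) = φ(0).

13

If φ(x_1) = φ(x_2), then 13x_1 ≡ 13x_2 (mod 53). Because gcd(13, 53) = 1, we may cancel 13 to get x_1 ≡ x_2 (mod 53).
So φ is injective.
We now compute 13⁻¹ mod 53 explicitly. Euclid's algorithm: 53 = 4·13 + 1; back-substituting gives 1 = 49·13 − 12·53, so 13⁻¹ ≡ 49 (mod 53).
Since φ is injective, we find φ⁻¹(2): we need 13x ≡ 2 − 45 ≡ 10 (mod 53). Using 13⁻¹ = 49: x ≡ 49·10 = 490 = 9·53 + 13, so x = 13.
Check: φ(13) = 13·13 + 45 = 214 = 4·53 + 2 ≡ 2 (mod 53).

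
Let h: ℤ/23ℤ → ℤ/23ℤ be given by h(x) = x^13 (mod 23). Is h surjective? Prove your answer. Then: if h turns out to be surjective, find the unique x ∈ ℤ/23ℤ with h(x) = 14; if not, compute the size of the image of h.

Since 23 is prime, the nonzero elements of ℤ/23ℤ form a cyclic group of order 22.
As gcd(13, 22) = 1, raising to the 13th power is a bijection on this group: if a^13 ≡ b^13 then (ab^{−1})^13 = 1, and the only element of order dividing gcd(13, 22) = 1 is 1, so a = b.
With h(0) = 0 this makes h injective on all of ℤ/23ℤ, hence bijective (finite equal-size domain and codomain). In particular h is surjective.
Since h is surjective, we find the preimage of 14. The inverse of x ↦ x^13 on (ℤ/23ℤ)^× is x ↦ x^17, because 13·17 = 221 = 10·22 + 1 ≡ 1 (mod 22) and x^{22} = 1 for x ≠ 0 (Fermat). So h⁻¹(14) = 14^17 mod 23.
Repeated squaring mod 23: 14^1 ≡ 14, 14^2 ≡ 14² = 196 ≡ 12, 14^4 ≡ 12² = 144 ≡ 6, 14^8 ≡ 6² = 36 ≡ 13, 14^16 ≡ 13² = 169 ≡ 8. Since 17 = 16 + 1, 14^17 ≡ 8·14: 8·14 = 112 ≡ 20. So 14^17 ≡ 20 (mod 23).
Hence h⁻¹(14) = 20.

20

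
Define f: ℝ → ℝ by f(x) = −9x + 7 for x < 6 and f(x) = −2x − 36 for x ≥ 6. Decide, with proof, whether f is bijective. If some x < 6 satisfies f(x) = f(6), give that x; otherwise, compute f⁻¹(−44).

Both pieces are strictly decreasing (slopes −9 and −2), so each is injective on its own interval.
The left piece maps (−∞, 6) onto (−47, ∞); the right piece maps [6, ∞) onto (−∞, −48].
The images leave a gap (−47 has no preimage), so f is not surjective, hence not bijective.
Because the two images are disjoint, no x < 6 has f(x) = f(6), so we compute f⁻¹(−44): −44 lies in (−47, ∞), so solve −9x + 7 = −44: x = (−44 − 7)/(−9) = 17/3.

17/3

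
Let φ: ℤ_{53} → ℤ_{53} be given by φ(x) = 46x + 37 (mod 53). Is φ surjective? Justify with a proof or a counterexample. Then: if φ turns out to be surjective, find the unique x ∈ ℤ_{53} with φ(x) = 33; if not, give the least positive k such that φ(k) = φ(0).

Recall that φ is surjective if every y in the codomain equals φ(x) for some x in the domain.
Since gcd(46, 53) = 1, 46 is invertible modulo 53. Euclid's algorithm: 53 = 1·46 + 7, 46 = 6·7 + 4, 7 = 1·4 + 3, 4 = 1·3 + 1; back-substituting gives 1 = 15·46 − 13·53, so 46⁻¹ ≡ 15 (mod 53).
Then y ↦ 15(y − 37) is a two-sided inverse to φ, so every y ∈ ℤ_{53} has a preimage.
Thus φ is surjective.
Since φ is surjective, we compute φ⁻¹(33): solve 46x + 37 ≡ 33 (mod 53), i.e. 46x ≡ 49 (mod 53).
Multiplying by 46⁻¹ = 15 gives x ≡ 15·49 = 735 = 13·53 + 46 ≡ 46 (mod 53).
Check: φ(46) = 46·46 + 37 = 2153 = 40·53 + 33 ≡ 33 (mod 53).

46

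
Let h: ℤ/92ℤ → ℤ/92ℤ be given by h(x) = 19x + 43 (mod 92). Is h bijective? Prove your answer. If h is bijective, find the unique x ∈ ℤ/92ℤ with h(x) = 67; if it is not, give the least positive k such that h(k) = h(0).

40

By definition, h is injective when h(x_1) = h(x_2) forces x_1 = x_2.
If h(x_1) = h(x_2), then 19x_1 ≡ 19x_2 (mod 92). Because gcd(19, 92) = 1, we may cancel 19 to get x_1 ≡ x_2 (mod 92).
We now compute 19⁻¹ mod 92 explicitly. Euclid's algorithm: 92 = 4·19 + 16, 19 = 1·16 + 3, 16 = 5·3 + 1; back-substituting gives 1 = 63·19 − 13·92, so 19⁻¹ ≡ 63 (mod 92).
For any y ∈ ℤ/92ℤ, x = 63(y − 43) mod 92 satisfies h(x) = 19·63(y − 43) + 43 ≡ y (since 19·63 ≡ 1 mod 92). So every y has a preimage.
Hence h is bijective.
Since h is bijective, we find h⁻¹(67): we need 19x ≡ 67 − 43 ≡ 24 (mod 92). Using 19⁻¹ = 63: x ≡ 63·24 = 1512 = 16·92 + 40, so x = 40.
Check: h(40) = 19·40 + 43 = 803 = 8·92 + 67 ≡ 67 (mod 92).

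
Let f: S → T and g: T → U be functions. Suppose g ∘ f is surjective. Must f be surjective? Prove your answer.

No. Take S = {1, 2, 3}, T = {1, 2, 3, 4, 5}, U = {1}, f(a) = 1 for every a ∈ S, and g(b) = 1 for every b ∈ T.
Then g ∘ f is surjective onto {1}, but 5 ∈ T has no preimage under f, so f is not surjective.

not surjective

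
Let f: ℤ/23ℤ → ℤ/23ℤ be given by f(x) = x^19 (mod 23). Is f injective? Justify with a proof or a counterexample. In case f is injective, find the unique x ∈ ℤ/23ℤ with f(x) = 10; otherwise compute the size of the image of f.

14

Since 23 is prime, the nonzero elements of ℤ/23ℤ form a cyclic group of order 22.
As gcd(19, 22) = 1, raising to the 19th power is a bijection on this group: if s^19 ≡ t^19 then (st^{−1})^19 = 1, and the only element of order dividing gcd(19, 22) = 1 is 1, so s = t.
With f(0) = 0 this makes f injective on all of ℤ/23ℤ, hence bijective (finite equal-size domain and codomain). In particular f is injective.
Since f is injective, we find the preimage of 10. The inverse of x ↦ x^19 on (ℤ/23ℤ)^× is x ↦ x^7, because 19·7 = 133 = 6·22 + 1 ≡ 1 (mod 22) and x^{22} = 1 for x ≠ 0 (Fermat). So f⁻¹(10) = 10^7 mod 23.
Repeated squaring mod 23: 10^1 ≡ 10, 10^2 ≡ 10² = 100 ≡ 8, 10^4 ≡ 8² = 64 ≡ 18. Since 7 = 4 + 2 + 1, 10^7 ≡ 18·8·10: 18·8 = 144 ≡ 6, then 6·10 = 60 ≡ 14. So 10^7 ≡ 14 (mod 23).
Hence f⁻¹(10) = 14.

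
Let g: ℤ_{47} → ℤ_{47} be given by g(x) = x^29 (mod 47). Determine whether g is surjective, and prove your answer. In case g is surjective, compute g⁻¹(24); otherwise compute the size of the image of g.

Since 47 is prime, the nonzero elements of ℤ_{47} form a cyclic group of order 46.
As gcd(29, 46) = 1, raising to the 29th power is a bijection on this group: if x_1^29 ≡ x_2^29 then (x_1x_2^{−1})^29 = 1, and the only element of order dividing gcd(29, 46) = 1 is 1, so x_1 = x_2.
With g(0) = 0 this makes g injective on all of ℤ_{47}, hence bijective (finite equal-size domain and codomain). In particular g is surjective.
Since g is surjective, we find the preimage of 24. The inverse of x ↦ x^29 on (ℤ_{47})^× is x ↦ x^27, because 29·27 = 783 = 17·46 + 1 ≡ 1 (mod 46) and x^{46} = 1 for x ≠ 0 (Fermat). So g⁻¹(24) = 24^27 mod 47.
Repeated squaring mod 47: 24^1 ≡ 24, 24^2 ≡ 24² = 576 ≡ 12, 24^4 ≡ 12² = 144 ≡ 3, 24^8 ≡ 3² = 9, 24^16 ≡ 9² = 81 ≡ 34. Since 27 = 16 + 8 + 2 + 1, 24^27 ≡ 34·9·12·24: 34·9 = 306 ≡ 24, then 24·12 = 288 ≡ 6, then 6·24 = 144 ≡ 3. So 24^27 ≡ 3 (mod 47).
Hence g⁻¹(24) = 3.

3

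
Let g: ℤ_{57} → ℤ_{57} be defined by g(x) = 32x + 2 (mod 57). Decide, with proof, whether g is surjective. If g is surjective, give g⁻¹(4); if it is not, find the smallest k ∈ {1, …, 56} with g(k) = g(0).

25

Since gcd(32, 57) = 1, 32 is invertible modulo 57. Euclid's algorithm: 57 = 1·32 + 25, 32 = 1·25 + 7, 25 = 3·7 + 4, 7 = 1·4 + 3, 4 = 1·3 + 1; back-substituting gives 1 = 41·32 − 23·57, so 32⁻¹ ≡ 41 (mod 57).
Then y ↦ 41(y − 2) is a two-sided inverse to g, so every y ∈ ℤ_{57} has a preimage.
Hence g is surjective.
Since g is surjective, we find g⁻¹(4): we need 32x ≡ 4 − 2 ≡ 2 (mod 57). Using 32⁻¹ = 41: x ≡ 41·2 = 82 = 1·57 + 25, so x = 25.
Check: g(25) = 32·25 + 2 = 802 = 14·57 + 4 ≡ 4 (mod 57).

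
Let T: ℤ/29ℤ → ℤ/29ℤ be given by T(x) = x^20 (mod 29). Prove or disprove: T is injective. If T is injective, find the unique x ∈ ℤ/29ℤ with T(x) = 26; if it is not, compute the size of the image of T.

T(2): Repeated squaring mod 29: 2^1 ≡ 2, 2^2 ≡ 2² = 4, 2^4 ≡ 4² = 16, 2^8 ≡ 16² = 256 ≡ 24, 2^16 ≡ 24² = 576 ≡ 25. Since 20 = 16 + 4, 2^20 ≡ 25·16: 25·16 = 400 ≡ 23. So 2^20 ≡ 23 (mod 29).
T(5): Repeated squaring mod 29: 5^1 ≡ 5, 5^2 ≡ 5² = 25, 5^4 ≡ 25² = 625 ≡ 16, 5^8 ≡ 16² = 256 ≡ 24, 5^16 ≡ 24² = 576 ≡ 25. Since 20 = 16 + 4, 5^20 ≡ 25·16: 25·16 = 400 ≡ 23. So 5^20 ≡ 23 (mod 29).
So T(2) = T(5) = 23 while 2 ≠ 5, so T is not injective.
Since T is not injective, we determine |image(T)|. Computing x^20 mod 29 for each x (by repeated squaring, reducing mod 29 at every step), the values T(0), T(1), …, T(28) are: 0, 1, 23, 25, 7, 23, 24, 25, 16, 16, 7, 20, 1, 20, 24, 24, 20, 1, 20, 7, 16, 16, 25, 24, 23, 7, 25, 23, 1.
The distinct values are {0, 1, 7, 16, 20, 23, 24, 25}; there are 8 of them.

8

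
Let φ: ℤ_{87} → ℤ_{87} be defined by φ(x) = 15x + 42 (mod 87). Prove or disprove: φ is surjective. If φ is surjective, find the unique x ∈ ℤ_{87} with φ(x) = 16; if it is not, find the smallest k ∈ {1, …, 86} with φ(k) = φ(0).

29

Recall that φ is surjective if every y in the codomain equals φ(x) for some x in the domain.
Since gcd(15, 87) = 3, we have 15x ≡ 0 (mod 3) for all x, so φ(x) ≡ 0 (mod 3).
But 1 ≢ 0 (mod 3), so 1 ∈ ℤ_{87} has no preimage. Therefore φ is not surjective.
Since φ is not surjective, we find the least positive k with φ(k) = φ(0): this means 15k ≡ 0 (mod 87), i.e. 87 ∣ 15k. Since gcd(15, 87) = 3, dividing through by 3 this holds exactly when 29 ∣ 5k, and as gcd(5, 29) = 1, exactly when 29 ∣ k.
The smallest positive such k is 29.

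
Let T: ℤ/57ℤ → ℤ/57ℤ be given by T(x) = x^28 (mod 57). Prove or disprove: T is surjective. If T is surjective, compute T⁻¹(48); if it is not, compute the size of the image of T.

20

T(8): Repeated squaring mod 57: 8^1 ≡ 8, 8^2 ≡ 8² = 64 ≡ 7, 8^4 ≡ 7² = 49, 8^8 ≡ 49² = 2401 ≡ 7, 8^16 ≡ 7² = 49. Since 28 = 16 + 8 + 4, 8^28 ≡ 49·7·49: 49·7 = 343 ≡ 1, then 1·49 = 49. So 8^28 ≡ 49 (mod 57).
T(11): Repeated squaring mod 57: 11^1 ≡ 11, 11^2 ≡ 11² = 121 ≡ 7, 11^4 ≡ 7² = 49, 11^8 ≡ 49² = 2401 ≡ 7, 11^16 ≡ 7² = 49. Since 28 = 16 + 8 + 4, 11^28 ≡ 49·7·49: 49·7 = 343 ≡ 1, then 1·49 = 49. So 11^28 ≡ 49 (mod 57).
So T(8) = T(11) = 49 while 8 ≠ 11, so T is not injective.
A non-injective map from the 57-element set ℤ/57ℤ to itself takes at most 56 distinct values, so it cannot be surjective. Hence T is not surjective.
Since T is not surjective, we determine |image(T)|. Computing x^28 mod 57 for each x (by repeated squaring, reducing mod 57 at every step), the values T(0), T(1), …, T(56) are: 0, 1, 55, 54, 4, 43, 6, 7, 49, 9, 28, 49, 45, 25, 43, 42, 16, 55, 39, 19, 1, 36, 16, 4, 24, 25, 7, 30, 28, 28, 30, 7, 25, 24, 4, 16, 36, 1, 19, 39, 55, 16, 42, 43, 25, 45, 49, 28, 9, 49, 7, 6, 43, 4, 54, 55, 1.
The distinct values are {0, 1, 4, 6, 7, 9, 16, 19, 24, 25, 28, 30, 36, 39, 42, 43, 45, 49, 54, 55}; there are 20 of them.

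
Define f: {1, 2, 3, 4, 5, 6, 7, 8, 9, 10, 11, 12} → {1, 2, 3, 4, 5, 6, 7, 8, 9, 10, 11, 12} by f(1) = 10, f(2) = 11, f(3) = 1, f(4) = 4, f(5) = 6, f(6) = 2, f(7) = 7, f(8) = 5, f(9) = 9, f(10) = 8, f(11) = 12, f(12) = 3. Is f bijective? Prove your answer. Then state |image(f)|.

12

The values 10, 11, 1, 4, 6, 2, 7, 5, 9, 8, 12, 3 are a permutation of {1, 2, 3, 4, 5, 6, 7, 8, 9, 10, 11, 12}: each element appears exactly once.
So f is injective and surjective, hence bijective.
The image of f is {1, 2, 3, 4, 5, 6, 7, 8, 9, 10, 11, 12}, which has 12 elements.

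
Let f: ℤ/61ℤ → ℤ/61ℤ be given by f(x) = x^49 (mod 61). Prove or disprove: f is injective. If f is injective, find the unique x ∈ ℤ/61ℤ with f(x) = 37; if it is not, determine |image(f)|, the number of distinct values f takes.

28

Since 61 is prime, the nonzero elements of ℤ/61ℤ form a cyclic group of order 60.
As gcd(49, 60) = 1, raising to the 49th power is a bijection on this group: if s^49 ≡ t^49 then (st^{−1})^49 = 1, and the only element of order dividing gcd(49, 60) = 1 is 1, so s = t.
With f(0) = 0 this makes f injective on all of ℤ/61ℤ, hence bijective (finite equal-size domain and codomain). In particular f is injective.
Since f is injective, we find the preimage of 37. The inverse of x ↦ x^49 on (ℤ/61ℤ)^× is x ↦ x^49, because 49·49 = 2401 = 40·60 + 1 ≡ 1 (mod 60) and x^{60} = 1 for x ≠ 0 (Fermat). So f⁻¹(37) = 37^49 mod 61.
Repeated squaring mod 61: 37^1 ≡ 37, 37^2 ≡ 37² = 1369 ≡ 27, 37^4 ≡ 27² = 729 ≡ 58, 37^8 ≡ 58² = 3364 ≡ 9, 37^16 ≡ 9² = 81 ≡ 20, 37^32 ≡ 20² = 400 ≡ 34. Since 49 = 32 + 16 + 1, 37^49 ≡ 34·20·37: 34·20 = 680 ≡ 9, then 9·37 = 333 ≡ 28. So 37^49 ≡ 28 (mod 61).
Hence f⁻¹(37) = 28.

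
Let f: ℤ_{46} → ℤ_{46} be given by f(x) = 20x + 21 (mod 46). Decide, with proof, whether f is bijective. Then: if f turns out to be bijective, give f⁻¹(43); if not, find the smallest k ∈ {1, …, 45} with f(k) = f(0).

We have gcd(20, 46) = 2 > 1. Taking s = 0 and t = 23: f(0) = 21 and f(23) = 20·23 + 21 = 481 ≡ 21 (mod 46).
So f(0) = f(23) while 0 ≠ 23, so f is not injective, hence not bijective.
Since f is not bijective, we find the least positive k with f(k) = f(0): this means 20k ≡ 0 (mod 46), i.e. 46 ∣ 20k. Since gcd(20, 46) = 2, dividing through by 2 this holds exactly when 23 ∣ 10k, and as gcd(10, 23) = 1, exactly when 23 ∣ k.
The smallest positive such k is 23.

23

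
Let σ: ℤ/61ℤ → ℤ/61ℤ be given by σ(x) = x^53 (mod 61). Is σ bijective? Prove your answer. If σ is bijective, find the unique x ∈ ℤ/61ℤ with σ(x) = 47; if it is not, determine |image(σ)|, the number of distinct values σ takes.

13

Since 61 is prime, the nonzero elements of ℤ/61ℤ form a cyclic group of order 60.
As gcd(53, 60) = 1, raising to the 53rd power is a bijection on this group: if s^53 ≡ t^53 then (st^{−1})^53 = 1, and the only element of order dividing gcd(53, 60) = 1 is 1, so s = t.
With σ(0) = 0 this makes σ injective on all of ℤ/61ℤ, hence bijective (finite equal-size domain and codomain). In particular σ is bijective.
Since σ is bijective, we find the preimage of 47. The inverse of x ↦ x^53 on (ℤ/61ℤ)^× is x ↦ x^17, because 53·17 = 901 = 15·60 + 1 ≡ 1 (mod 60) and x^{60} = 1 for x ≠ 0 (Fermat). So σ⁻¹(47) = 47^17 mod 61.
Repeated squaring mod 61: 47^1 ≡ 47, 47^2 ≡ 47² = 2209 ≡ 13, 47^4 ≡ 13² = 169 ≡ 47, 47^8 ≡ 47² = 2209 ≡ 13, 47^16 ≡ 13² = 169 ≡ 47. Since 17 = 16 + 1, 47^17 ≡ 47·47: 47·47 = 2209 ≡ 13. So 47^17 ≡ 13 (mod 61).
Hence σ⁻¹(47) = 13.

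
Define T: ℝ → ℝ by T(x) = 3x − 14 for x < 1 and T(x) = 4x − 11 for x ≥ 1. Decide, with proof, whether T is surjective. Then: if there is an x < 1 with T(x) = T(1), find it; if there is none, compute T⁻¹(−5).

Both pieces are strictly increasing (slopes 3 and 4), so each is injective on its own interval.
The left piece maps (−∞, 1) onto (−∞, −11); the right piece maps [1, ∞) onto [−7, ∞).
The union (−∞, −11) ∪ [−7, ∞) omits the interval between −11 and −7; in particular −11 has no preimage. So T is not surjective.
Because the two images are disjoint, no x < 1 has T(x) = T(1), so we compute T⁻¹(−5): −5 lies in [−7, ∞), so solve 4x − 11 = −5: x = (−5 + 11)/4 = 3/2.

3/2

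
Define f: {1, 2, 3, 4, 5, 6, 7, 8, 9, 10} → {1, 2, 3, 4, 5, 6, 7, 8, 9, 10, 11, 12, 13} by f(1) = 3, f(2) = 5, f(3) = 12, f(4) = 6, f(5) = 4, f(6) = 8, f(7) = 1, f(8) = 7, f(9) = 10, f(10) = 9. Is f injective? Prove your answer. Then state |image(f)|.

The values f(1), …, f(10) are 3, 5, 12, 6, 4, 8, 1, 7, 10, 9 — all distinct.
So f(x_1) = f(x_2) only when x_1 = x_2, and f is injective.
The image of f is {1, 3, 4, 5, 6, 7, 8, 9, 10, 12}, which has 10 elements.

10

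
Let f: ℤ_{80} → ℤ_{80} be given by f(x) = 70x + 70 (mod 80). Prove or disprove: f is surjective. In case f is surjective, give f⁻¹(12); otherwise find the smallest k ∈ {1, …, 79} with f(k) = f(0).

8

Since gcd(70, 80) = 10, we have 70x ≡ 0 (mod 10) for all x, so f(x) ≡ 0 (mod 10).
But 1 ≢ 0 (mod 10), so 1 ∈ ℤ_{80} has no preimage. So f is not surjective.
Since f is not surjective, we find the least positive k with f(k) = f(0): this means 70k ≡ 0 (mod 80), i.e. 80 ∣ 70k. Since gcd(70, 80) = 10, dividing through by 10 this holds exactly when 8 ∣ 7k, and as gcd(7, 8) = 1, exactly when 8 ∣ k.
The smallest positive such k is 8.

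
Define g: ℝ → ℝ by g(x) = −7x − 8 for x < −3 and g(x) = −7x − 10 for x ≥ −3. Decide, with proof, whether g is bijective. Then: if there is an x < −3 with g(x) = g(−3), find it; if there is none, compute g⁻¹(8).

-18/7

Both pieces are strictly decreasing (slopes −7 and −7), so each is injective on its own interval.
The left piece maps (−∞, −3) onto (13, ∞); the right piece maps [−3, ∞) onto (−∞, 11].
The images leave a gap (13 has no preimage), so g is not surjective, hence not bijective.
Because the two images are disjoint, no x < −3 has g(x) = g(−3), so we compute g⁻¹(8): 8 lies in (−∞, 11], so solve −7x − 10 = 8: x = (8 + 10)/(−7) = −18/7.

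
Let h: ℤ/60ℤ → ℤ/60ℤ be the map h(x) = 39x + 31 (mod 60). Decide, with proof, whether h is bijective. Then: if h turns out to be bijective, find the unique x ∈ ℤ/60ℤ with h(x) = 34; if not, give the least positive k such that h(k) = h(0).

20

We have gcd(39, 60) = 3 > 1. Taking u = 0 and v = 20: h(0) = 31 and h(20) = 39·20 + 31 = 811 ≡ 31 (mod 60).
So h(0) = h(20) while 0 ≠ 20, so h is not injective, hence not bijective.
Since h is not bijective, we find the least positive k with h(k) = h(0): this means 39k ≡ 0 (mod 60), i.e. 60 ∣ 39k. Since gcd(39, 60) = 3, dividing through by 3 this holds exactly when 20 ∣ 13k, and as gcd(13, 20) = 1, exactly when 20 ∣ k.
The smallest positive such k is 20.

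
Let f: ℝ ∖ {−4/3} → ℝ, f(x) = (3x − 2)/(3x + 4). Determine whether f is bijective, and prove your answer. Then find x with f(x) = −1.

-1/3

If f(x) = 1, cross-multiplying gives 3(3x − 2) = 3(3x + 4), which simplifies to −6 = 12 — false.  So 1 has no preimage and f is not surjective.
Thus f is not bijective.
Solving f(x) = −1: cross-multiplying gives 3x − 2 = −1(3x + 4), which rearranges to 6x = −2, so x = −1/3.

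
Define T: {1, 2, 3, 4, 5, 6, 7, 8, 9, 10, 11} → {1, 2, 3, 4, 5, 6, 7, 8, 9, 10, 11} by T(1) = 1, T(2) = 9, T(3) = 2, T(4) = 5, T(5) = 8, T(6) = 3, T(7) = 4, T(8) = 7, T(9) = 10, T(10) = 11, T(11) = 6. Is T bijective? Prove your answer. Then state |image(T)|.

The values 1, 9, 2, 5, 8, 3, 4, 7, 10, 11, 6 are a permutation of {1, 2, 3, 4, 5, 6, 7, 8, 9, 10, 11}: each element appears exactly once.
So T is injective and surjective, hence bijective.
The image of T is {1, 2, 3, 4, 5, 6, 7, 8, 9, 10, 11}, which has 11 elements.

11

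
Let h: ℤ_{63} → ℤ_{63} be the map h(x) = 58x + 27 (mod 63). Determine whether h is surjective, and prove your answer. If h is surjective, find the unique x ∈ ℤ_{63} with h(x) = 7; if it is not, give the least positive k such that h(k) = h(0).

Since gcd(58, 63) = 1, 58 is invertible modulo 63. Euclid's algorithm: 63 = 1·58 + 5, 58 = 11·5 + 3, 5 = 1·3 + 2, 3 = 1·2 + 1; back-substituting gives 1 = 25·58 − 23·63, so 58⁻¹ ≡ 25 (mod 63).
Then y ↦ 25(y − 27) is a two-sided inverse to h, so every y ∈ ℤ_{63} has a preimage.
Thus h is surjective.
Since h is surjective, we find h⁻¹(7): we need 58x ≡ 7 − 27 ≡ 43 (mod 63). Using 58⁻¹ = 25: x ≡ 25·43 = 1075 = 17·63 + 4, so x = 4.
Check: h(4) = 58·4 + 27 = 259 = 4·63 + 7 ≡ 7 (mod 63).

4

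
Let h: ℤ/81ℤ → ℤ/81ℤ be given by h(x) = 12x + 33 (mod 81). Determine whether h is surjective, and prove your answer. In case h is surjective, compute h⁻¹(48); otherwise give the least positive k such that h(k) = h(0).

Since gcd(12, 81) = 3, we have 12x ≡ 0 (mod 3) for all x, so h(x) ≡ 0 (mod 3).
But 1 ≢ 0 (mod 3), so 1 ∈ ℤ/81ℤ has no preimage. Hence h is not surjective.
Since h is not surjective, we find the least positive k with h(k) = h(0): this means 12k ≡ 0 (mod 81), i.e. 81 ∣ 12k. Since gcd(12, 81) = 3, dividing through by 3 this holds exactly when 27 ∣ 4k, and as gcd(4, 27) = 1, exactly when 27 ∣ k.
The smallest positive such k is 27.

27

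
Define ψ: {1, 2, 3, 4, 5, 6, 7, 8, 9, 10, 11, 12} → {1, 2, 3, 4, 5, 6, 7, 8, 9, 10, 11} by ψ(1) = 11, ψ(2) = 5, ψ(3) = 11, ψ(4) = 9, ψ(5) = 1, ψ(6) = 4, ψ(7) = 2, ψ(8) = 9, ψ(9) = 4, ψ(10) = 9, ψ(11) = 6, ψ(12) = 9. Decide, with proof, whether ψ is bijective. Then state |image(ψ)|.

ψ(1) = 11 = ψ(3) with 1 ≠ 3, so ψ is not injective, hence not bijective.
The image of ψ is {1, 2, 4, 5, 6, 9, 11}, which has 7 elements.

7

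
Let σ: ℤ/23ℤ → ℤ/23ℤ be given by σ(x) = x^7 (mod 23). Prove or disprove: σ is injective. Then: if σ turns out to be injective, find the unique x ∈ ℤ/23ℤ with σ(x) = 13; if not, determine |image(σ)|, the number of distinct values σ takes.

Since 23 is prime, the nonzero elements of ℤ/23ℤ form a cyclic group of order 22.
As gcd(7, 22) = 1, raising to the 7th power is a bijection on this group: if u^7 ≡ v^7 then (uv^{−1})^7 = 1, and the only element of order dividing gcd(7, 22) = 1 is 1, so u = v.
With σ(0) = 0 this makes σ injective on all of ℤ/23ℤ, hence bijective (finite equal-size domain and codomain). In particular σ is injective.
Since σ is injective, we find the preimage of 13. The inverse of x ↦ x^7 on (ℤ/23ℤ)^× is x ↦ x^19, because 7·19 = 133 = 6·22 + 1 ≡ 1 (mod 22) and x^{22} = 1 for x ≠ 0 (Fermat). So σ⁻¹(13) = 13^19 mod 23.
Repeated squaring mod 23: 13^1 ≡ 13, 13^2 ≡ 13² = 169 ≡ 8, 13^4 ≡ 8² = 64 ≡ 18, 13^8 ≡ 18² = 324 ≡ 2, 13^16 ≡ 2² = 4. Since 19 = 16 + 2 + 1, 13^19 ≡ 4·8·13: 4·8 = 32 ≡ 9, then 9·13 = 117 ≡ 2. So 13^19 ≡ 2 (mod 23).
Hence σ⁻¹(13) = 2.

2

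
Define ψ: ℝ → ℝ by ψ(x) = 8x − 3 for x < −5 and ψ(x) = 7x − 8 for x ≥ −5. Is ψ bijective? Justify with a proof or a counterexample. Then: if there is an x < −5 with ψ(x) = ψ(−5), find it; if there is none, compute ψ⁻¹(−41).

Both pieces are strictly increasing (slopes 8 and 7), so each is injective on its own interval.
The left piece maps (−∞, −5) onto (−∞, −43); the right piece maps [−5, ∞) onto [−43, ∞).
Since −43 = −43, the images partition ℝ: ψ is injective and surjective, hence bijective.
Because the two images are disjoint, no x < −5 has ψ(x) = ψ(−5), so we compute ψ⁻¹(−41): −41 lies in [−43, ∞), so solve 7x − 8 = −41: x = (−41 + 8)/7 = −33/7.

-33/7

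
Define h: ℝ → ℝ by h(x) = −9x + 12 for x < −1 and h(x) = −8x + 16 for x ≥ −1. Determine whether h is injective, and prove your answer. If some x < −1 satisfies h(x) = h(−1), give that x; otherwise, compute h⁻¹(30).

-4/3

Both pieces are strictly decreasing (slopes −9 and −8), so each is injective on its own interval.
The left piece maps (−∞, −1) onto (21, ∞); the right piece maps [−1, ∞) onto (−∞, 24].
These images overlap. In particular h(−1) = 24 (right piece), and solving −9x + 12 = 24 on the left piece gives x = −4/3 < −1.
So h(−4/3) = h(−1) with −4/3 ≠ −1, and h is not injective. This x = −4/3 is the requested value below −1.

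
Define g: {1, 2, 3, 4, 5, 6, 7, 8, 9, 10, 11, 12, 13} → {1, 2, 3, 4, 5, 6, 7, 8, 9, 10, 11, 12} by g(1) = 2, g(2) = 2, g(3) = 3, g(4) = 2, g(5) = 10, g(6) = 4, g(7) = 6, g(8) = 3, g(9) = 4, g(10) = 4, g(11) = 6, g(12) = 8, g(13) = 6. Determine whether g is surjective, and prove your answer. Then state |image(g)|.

No element maps to 1, so g is not surjective.
The image of g is {2, 3, 4, 6, 8, 10}, which has 6 elements.

6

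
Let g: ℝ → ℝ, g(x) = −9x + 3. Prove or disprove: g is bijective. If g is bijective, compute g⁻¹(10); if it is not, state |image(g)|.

Suppose g(x_1) = g(x_2). Then −9x_1 + 3 = −9x_2 + 3, so −9x_1 = −9x_2, thus x_1 = x_2.
For any y ∈ ℝ, x = (y − 3)/(−9) satisfies g(x) = y.
Therefore g is bijective.
Since g is bijective, we compute g⁻¹(10) = (10 − 3)/(−9) = −7/9.

-7/9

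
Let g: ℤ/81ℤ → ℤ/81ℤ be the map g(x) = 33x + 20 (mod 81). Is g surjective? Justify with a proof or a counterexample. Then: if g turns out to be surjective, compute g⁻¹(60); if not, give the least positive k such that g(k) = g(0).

27

By definition, g is surjective if every y in the codomain equals g(x) for some x in the domain.
Since gcd(33, 81) = 3, we have 33x ≡ 0 (mod 3) for all x, so g(x) ≡ 2 (mod 3).
But 0 ≢ 2 (mod 3), so 0 ∈ ℤ/81ℤ has no preimage. Thus g is not surjective.
Since g is not surjective, we find the least positive k with g(k) = g(0): this means 33k ≡ 0 (mod 81), i.e. 81 ∣ 33k. Since gcd(33, 81) = 3, dividing through by 3 this holds exactly when 27 ∣ 11k, and as gcd(11, 27) = 1, exactly when 27 ∣ k.
The smallest positive such k is 27.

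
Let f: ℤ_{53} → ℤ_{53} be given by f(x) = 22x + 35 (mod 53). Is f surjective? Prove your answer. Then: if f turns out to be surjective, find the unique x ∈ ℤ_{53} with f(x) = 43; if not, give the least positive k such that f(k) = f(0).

Since gcd(22, 53) = 1, 22 is invertible modulo 53. Euclid's algorithm: 53 = 2·22 + 9, 22 = 2·9 + 4, 9 = 2·4 + 1; back-substituting gives 1 = 41·22 − 17·53, so 22⁻¹ ≡ 41 (mod 53).
For any y ∈ ℤ_{53}, x = 41(y − 35) mod 53 satisfies f(x) = 22·41(y − 35) + 35 ≡ y (since 22·41 ≡ 1 mod 53). So every y has a preimage.
Hence f is surjective.
Since f is surjective, we compute f⁻¹(43): solve 22x + 35 ≡ 43 (mod 53), i.e. 22x ≡ 8 (mod 53).
Multiplying by 22⁻¹ = 41 gives x ≡ 41·8 = 328 = 6·53 + 10 ≡ 10 (mod 53).
Check: f(10) = 22·10 + 35 = 255 = 4·53 + 43 ≡ 43 (mod 53).

10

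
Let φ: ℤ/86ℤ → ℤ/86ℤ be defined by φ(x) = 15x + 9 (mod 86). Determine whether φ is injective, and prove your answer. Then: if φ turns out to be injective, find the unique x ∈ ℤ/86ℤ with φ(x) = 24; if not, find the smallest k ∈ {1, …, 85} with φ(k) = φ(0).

By definition, φ is injective if φ(a) = φ(b) implies a = b.
Suppose φ(a) = φ(b) in ℤ/86ℤ. Then 15a + 9 ≡ 15b + 9 (mod 86), thus 15(a − b) ≡ 0 (mod 86).
Since gcd(15, 86) = 1, 15 is invertible modulo 86, so a − b ≡ 0 (mod 86), i.e. a = b.
So φ is injective.
We now compute 15⁻¹ mod 86 explicitly. Euclid's algorithm: 86 = 5·15 + 11, 15 = 1·11 + 4, 11 = 2·4 + 3, 4 = 1·3 + 1; back-substituting gives 1 = 23·15 − 4·86, so 15⁻¹ ≡ 23 (mod 86).
Since φ is injective, we compute φ⁻¹(24): solve 15x + 9 ≡ 24 (mod 86), i.e. 15x ≡ 15 (mod 86).
Multiplying by 15⁻¹ = 23 gives x ≡ 23·15 = 345 = 4·86 + 1 ≡ 1 (mod 86).
Check: φ(1) = 15·1 + 9 = 24 ≡ 24 (mod 86).

1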